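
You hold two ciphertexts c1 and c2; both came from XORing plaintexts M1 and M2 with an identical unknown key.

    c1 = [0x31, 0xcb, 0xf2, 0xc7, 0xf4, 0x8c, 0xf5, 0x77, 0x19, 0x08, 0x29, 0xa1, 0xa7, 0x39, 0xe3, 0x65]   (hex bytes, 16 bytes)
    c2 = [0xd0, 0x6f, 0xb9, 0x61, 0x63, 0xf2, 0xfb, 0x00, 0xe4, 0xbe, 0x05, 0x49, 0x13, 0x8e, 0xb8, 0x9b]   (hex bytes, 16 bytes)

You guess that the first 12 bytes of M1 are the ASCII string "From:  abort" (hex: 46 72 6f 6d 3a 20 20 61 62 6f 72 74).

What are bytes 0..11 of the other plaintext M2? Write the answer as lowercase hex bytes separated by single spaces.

a7 d6 24 cb ad 5e 2e 16 9f d9 5e 9c

First, c1 ⊕ c2 = (M1 ⊕ K) ⊕ (M2 ⊕ K) = M1 ⊕ M2, so the key drops out. Then M2 = (M1 ⊕ M2) ⊕ M1 over the first 12 bytes.
byte 0: (31 XOR d0) XOR 46 = e1 XOR 46 = a7
byte 1: (cb XOR 6f) XOR 72 = a4 XOR 72 = d6
byte 2: (f2 XOR b9) XOR 6f = 4b XOR 6f = 24
byte 3: (c7 XOR 61) XOR 6d = a6 XOR 6d = cb
byte 4: (f4 XOR 63) XOR 3a = 97 XOR 3a = ad
byte 5: (8c XOR f2) XOR 20 = 7e XOR 20 = 5e
byte 6: (f5 XOR fb) XOR 20 = 0e XOR 20 = 2e
byte 7: (77 XOR 00) XOR 61 = 77 XOR 61 = 16
byte 8: (19 XOR e4) XOR 62 = fd XOR 62 = 9f
byte 9: (08 XOR be) XOR 6f = b6 XOR 6f = d9
byte 10: (29 XOR 05) XOR 72 = 2c XOR 72 = 5e
byte 11: (a1 XOR 49) XOR 74 = e8 XOR 74 = 9c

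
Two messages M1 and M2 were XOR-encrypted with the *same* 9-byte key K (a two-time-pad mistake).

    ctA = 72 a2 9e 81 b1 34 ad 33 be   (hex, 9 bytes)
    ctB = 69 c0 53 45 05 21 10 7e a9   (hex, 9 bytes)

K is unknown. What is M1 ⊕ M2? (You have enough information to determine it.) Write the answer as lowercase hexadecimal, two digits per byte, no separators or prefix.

1b62cdc4b415bd4d17

ctA ⊕ ctB = (M1 ⊕ K) ⊕ (M2 ⊕ K) = M1 ⊕ M2 — the shared key cancels under XOR.
72 xor 69 = 1b
a2 xor c0 = 62
9e xor 53 = cd
81 xor 45 = c4
b1 xor 05 = b4
34 xor 21 = 15
ad xor 10 = bd
33 xor 7e = 4d
be xor a9 = 17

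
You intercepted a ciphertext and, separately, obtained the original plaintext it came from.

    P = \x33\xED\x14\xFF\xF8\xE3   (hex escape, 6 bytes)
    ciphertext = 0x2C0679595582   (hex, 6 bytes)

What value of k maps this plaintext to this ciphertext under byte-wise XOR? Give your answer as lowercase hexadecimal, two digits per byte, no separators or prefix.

Since ciphertext = P ⊕ k, XORing both sides with P gives k = P ⊕ ciphertext.
33 ⊕ 2c = 1f
ed ⊕ 06 = eb
14 ⊕ 79 = 6d
ff ⊕ 59 = a6
f8 ⊕ 55 = ad
e3 ⊕ 82 = 61

1feb6da6ad61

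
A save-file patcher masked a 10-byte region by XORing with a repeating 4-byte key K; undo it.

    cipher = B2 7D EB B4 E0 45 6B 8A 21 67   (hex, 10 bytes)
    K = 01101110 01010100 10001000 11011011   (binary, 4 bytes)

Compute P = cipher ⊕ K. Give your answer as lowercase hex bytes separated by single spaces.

dc 29 63 6f 8e 11 e3 51 4f 33

The 4-byte key repeats, so the effective keystream is 6e 54 88 db 6e 54 88 db 6e 54.
byte 0: b2 ⊕ 6e = dc
byte 1: 7d ⊕ 54 = 29
byte 2: eb ⊕ 88 = 63
byte 3: b4 ⊕ db = 6f
byte 4: e0 ⊕ 6e = 8e
byte 5: 45 ⊕ 54 = 11
byte 6: 6b ⊕ 88 = e3
byte 7: 8a ⊕ db = 51
byte 8: 21 ⊕ 6e = 4f
byte 9: 67 ⊕ 54 = 33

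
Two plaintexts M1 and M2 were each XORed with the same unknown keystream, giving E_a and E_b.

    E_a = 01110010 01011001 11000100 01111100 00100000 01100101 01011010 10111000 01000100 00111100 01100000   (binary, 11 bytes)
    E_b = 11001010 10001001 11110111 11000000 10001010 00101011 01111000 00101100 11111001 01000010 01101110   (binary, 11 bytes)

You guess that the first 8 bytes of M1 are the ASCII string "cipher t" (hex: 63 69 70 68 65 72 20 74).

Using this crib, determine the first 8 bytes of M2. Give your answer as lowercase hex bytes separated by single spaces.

First, E_a ⊕ E_b = (M1 ⊕ K) ⊕ (M2 ⊕ K) = M1 ⊕ M2, so the key drops out. Then M2 = (M1 ⊕ M2) ⊕ M1 over the first 8 bytes.
byte 0: (72 XOR ca) XOR 63 = b8 XOR 63 = db
byte 1: (59 XOR 89) XOR 69 = d0 XOR 69 = b9
byte 2: (c4 XOR f7) XOR 70 = 33 XOR 70 = 43
byte 3: (7c XOR c0) XOR 68 = bc XOR 68 = d4
byte 4: (20 XOR 8a) XOR 65 = aa XOR 65 = cf
byte 5: (65 XOR 2b) XOR 72 = 4e XOR 72 = 3c
byte 6: (5a XOR 78) XOR 20 = 22 XOR 20 = 02
byte 7: (b8 XOR 2c) XOR 74 = 94 XOR 74 = e0

db b9 43 d4 cf 3c 02 e0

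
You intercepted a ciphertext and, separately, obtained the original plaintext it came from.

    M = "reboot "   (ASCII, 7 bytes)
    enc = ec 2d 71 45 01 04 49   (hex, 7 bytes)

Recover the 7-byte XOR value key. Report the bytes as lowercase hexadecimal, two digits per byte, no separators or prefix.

Since enc = M ⊕ key, XORing both sides with M gives key = M ⊕ enc.
72 xor ec = 9e
65 xor 2d = 48
62 xor 71 = 13
6f xor 45 = 2a
6f xor 01 = 6e
74 xor 04 = 70
20 xor 49 = 69

9e48132a6e7069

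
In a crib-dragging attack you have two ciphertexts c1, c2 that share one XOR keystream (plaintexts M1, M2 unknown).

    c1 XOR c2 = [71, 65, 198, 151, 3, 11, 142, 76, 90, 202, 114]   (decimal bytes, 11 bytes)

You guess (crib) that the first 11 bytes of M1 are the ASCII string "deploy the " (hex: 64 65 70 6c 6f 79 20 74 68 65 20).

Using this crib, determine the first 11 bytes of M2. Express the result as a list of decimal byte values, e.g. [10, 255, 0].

[35, 36, 182, 251, 108, 114, 174, 56, 50, 175, 82]

Since c1 ⊕ c2 = M1 ⊕ M2, XORing with the guessed M1 bytes yields the corresponding M2 bytes: M2 = (c1 ⊕ c2) ⊕ M1.
byte 0: 47 ⊕ 64 = 23
byte 1: 41 ⊕ 65 = 24
byte 2: c6 ⊕ 70 = b6
byte 3: 97 ⊕ 6c = fb
byte 4: 03 ⊕ 6f = 6c
byte 5: 0b ⊕ 79 = 72
byte 6: 8e ⊕ 20 = ae
byte 7: 4c ⊕ 74 = 38
byte 8: 5a ⊕ 68 = 32
byte 9: ca ⊕ 65 = af
byte 10: 72 ⊕ 20 = 52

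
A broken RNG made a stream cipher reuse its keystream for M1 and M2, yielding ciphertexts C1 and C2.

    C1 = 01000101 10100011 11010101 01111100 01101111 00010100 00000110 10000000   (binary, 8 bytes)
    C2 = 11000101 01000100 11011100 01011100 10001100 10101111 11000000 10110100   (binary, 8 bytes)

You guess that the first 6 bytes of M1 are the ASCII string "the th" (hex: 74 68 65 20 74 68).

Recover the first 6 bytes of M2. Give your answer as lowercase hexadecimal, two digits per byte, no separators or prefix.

f48f6c0097d3

First, C1 ⊕ C2 = (M1 ⊕ K) ⊕ (M2 ⊕ K) = M1 ⊕ M2, so the key drops out. Then M2 = (M1 ⊕ M2) ⊕ M1 over the first 6 bytes.
byte 0: (45 ⊕ c5) ⊕ 74 = 80 ⊕ 74 = f4
byte 1: (a3 ⊕ 44) ⊕ 68 = e7 ⊕ 68 = 8f
byte 2: (d5 ⊕ dc) ⊕ 65 = 09 ⊕ 65 = 6c
byte 3: (7c ⊕ 5c) ⊕ 20 = 20 ⊕ 20 = 00
byte 4: (6f ⊕ 8c) ⊕ 74 = e3 ⊕ 74 = 97
byte 5: (14 ⊕ af) ⊕ 68 = bb ⊕ 68 = d3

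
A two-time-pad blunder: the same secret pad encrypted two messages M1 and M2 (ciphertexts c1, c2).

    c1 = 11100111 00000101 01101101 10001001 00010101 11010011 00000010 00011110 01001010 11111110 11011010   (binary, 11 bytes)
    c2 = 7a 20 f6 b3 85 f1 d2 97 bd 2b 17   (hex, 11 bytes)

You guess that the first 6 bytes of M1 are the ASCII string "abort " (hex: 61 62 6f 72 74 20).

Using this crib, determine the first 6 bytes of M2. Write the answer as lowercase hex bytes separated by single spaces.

First, c1 ⊕ c2 = (M1 ⊕ K) ⊕ (M2 ⊕ K) = M1 ⊕ M2, so the key drops out. Then M2 = (M1 ⊕ M2) ⊕ M1 over the first 6 bytes.
byte 0: (e7 ⊕ 7a) ⊕ 61 = 9d ⊕ 61 = fc
byte 1: (05 ⊕ 20) ⊕ 62 = 25 ⊕ 62 = 47
byte 2: (6d ⊕ f6) ⊕ 6f = 9b ⊕ 6f = f4
byte 3: (89 ⊕ b3) ⊕ 72 = 3a ⊕ 72 = 48
byte 4: (15 ⊕ 85) ⊕ 74 = 90 ⊕ 74 = e4
byte 5: (d3 ⊕ f1) ⊕ 20 = 22 ⊕ 20 = 02

fc 47 f4 48 e4 02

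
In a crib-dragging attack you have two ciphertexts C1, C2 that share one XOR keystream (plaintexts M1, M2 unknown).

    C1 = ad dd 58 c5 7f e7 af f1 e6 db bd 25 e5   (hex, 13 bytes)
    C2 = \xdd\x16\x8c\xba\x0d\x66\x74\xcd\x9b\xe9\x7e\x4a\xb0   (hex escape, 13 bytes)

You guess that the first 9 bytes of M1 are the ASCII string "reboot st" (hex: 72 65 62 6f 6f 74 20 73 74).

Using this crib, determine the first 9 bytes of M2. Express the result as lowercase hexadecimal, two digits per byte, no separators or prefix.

First, C1 ⊕ C2 = (M1 ⊕ K) ⊕ (M2 ⊕ K) = M1 ⊕ M2, so the key drops out. Then M2 = (M1 ⊕ M2) ⊕ M1 over the first 9 bytes.
byte 0: (ad ⊕ dd) ⊕ 72 = 70 ⊕ 72 = 02
byte 1: (dd ⊕ 16) ⊕ 65 = cb ⊕ 65 = ae
byte 2: (58 ⊕ 8c) ⊕ 62 = d4 ⊕ 62 = b6
byte 3: (c5 ⊕ ba) ⊕ 6f = 7f ⊕ 6f = 10
byte 4: (7f ⊕ 0d) ⊕ 6f = 72 ⊕ 6f = 1d
byte 5: (e7 ⊕ 66) ⊕ 74 = 81 ⊕ 74 = f5
byte 6: (af ⊕ 74) ⊕ 20 = db ⊕ 20 = fb
byte 7: (f1 ⊕ cd) ⊕ 73 = 3c ⊕ 73 = 4f
byte 8: (e6 ⊕ 9b) ⊕ 74 = 7d ⊕ 74 = 09

02aeb6101df5fb4f09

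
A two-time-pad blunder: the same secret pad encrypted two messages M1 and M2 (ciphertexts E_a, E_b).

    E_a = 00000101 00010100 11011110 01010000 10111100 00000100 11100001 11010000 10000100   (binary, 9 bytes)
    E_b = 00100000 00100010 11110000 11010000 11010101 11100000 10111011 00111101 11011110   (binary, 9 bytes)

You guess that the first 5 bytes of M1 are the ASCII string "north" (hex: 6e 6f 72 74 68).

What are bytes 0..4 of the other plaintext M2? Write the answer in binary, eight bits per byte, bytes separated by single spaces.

01001011 01011001 01011100 11110100 00000001

First, E_a ⊕ E_b = (M1 ⊕ K) ⊕ (M2 ⊕ K) = M1 ⊕ M2, so the key drops out. Then M2 = (M1 ⊕ M2) ⊕ M1 over the first 5 bytes.
byte 0: (05 xor 20) xor 6e = 25 xor 6e = 4b
byte 1: (14 xor 22) xor 6f = 36 xor 6f = 59
byte 2: (de xor f0) xor 72 = 2e xor 72 = 5c
byte 3: (50 xor d0) xor 74 = 80 xor 74 = f4
byte 4: (bc xor d5) xor 68 = 69 xor 68 = 01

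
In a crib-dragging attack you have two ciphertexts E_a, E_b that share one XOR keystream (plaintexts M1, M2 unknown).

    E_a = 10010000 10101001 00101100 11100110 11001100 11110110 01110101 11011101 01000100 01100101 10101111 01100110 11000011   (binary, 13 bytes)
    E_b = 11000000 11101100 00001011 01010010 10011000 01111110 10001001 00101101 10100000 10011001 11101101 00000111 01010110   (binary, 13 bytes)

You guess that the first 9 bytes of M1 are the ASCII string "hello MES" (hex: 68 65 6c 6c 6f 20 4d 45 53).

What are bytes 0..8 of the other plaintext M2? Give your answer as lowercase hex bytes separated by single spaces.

First, E_a ⊕ E_b = (M1 ⊕ K) ⊕ (M2 ⊕ K) = M1 ⊕ M2, so the key drops out. Then M2 = (M1 ⊕ M2) ⊕ M1 over the first 9 bytes.
byte 0: (90 xor c0) xor 68 = 50 xor 68 = 38
byte 1: (a9 xor ec) xor 65 = 45 xor 65 = 20
byte 2: (2c xor 0b) xor 6c = 27 xor 6c = 4b
byte 3: (e6 xor 52) xor 6c = b4 xor 6c = d8
byte 4: (cc xor 98) xor 6f = 54 xor 6f = 3b
byte 5: (f6 xor 7e) xor 20 = 88 xor 20 = a8
byte 6: (75 xor 89) xor 4d = fc xor 4d = b1
byte 7: (dd xor 2d) xor 45 = f0 xor 45 = b5
byte 8: (44 xor a0) xor 53 = e4 xor 53 = b7

38 20 4b d8 3b a8 b1 b5 b7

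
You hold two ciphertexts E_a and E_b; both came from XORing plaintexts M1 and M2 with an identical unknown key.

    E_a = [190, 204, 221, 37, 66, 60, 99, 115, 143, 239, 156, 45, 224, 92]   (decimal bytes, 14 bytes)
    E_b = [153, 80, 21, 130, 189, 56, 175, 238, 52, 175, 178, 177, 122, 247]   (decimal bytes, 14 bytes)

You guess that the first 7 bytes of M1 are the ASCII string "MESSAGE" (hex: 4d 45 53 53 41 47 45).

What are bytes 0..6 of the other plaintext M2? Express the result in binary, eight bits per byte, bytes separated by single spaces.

First, E_a ⊕ E_b = (M1 ⊕ K) ⊕ (M2 ⊕ K) = M1 ⊕ M2, so the key drops out. Then M2 = (M1 ⊕ M2) ⊕ M1 over the first 7 bytes.
byte 0: (be ^ 99) ^ 4d = 27 ^ 4d = 6a
byte 1: (cc ^ 50) ^ 45 = 9c ^ 45 = d9
byte 2: (dd ^ 15) ^ 53 = c8 ^ 53 = 9b
byte 3: (25 ^ 82) ^ 53 = a7 ^ 53 = f4
byte 4: (42 ^ bd) ^ 41 = ff ^ 41 = be
byte 5: (3c ^ 38) ^ 47 = 04 ^ 47 = 43
byte 6: (63 ^ af) ^ 45 = cc ^ 45 = 89

01101010 11011001 10011011 11110100 10111110 01000011 10001001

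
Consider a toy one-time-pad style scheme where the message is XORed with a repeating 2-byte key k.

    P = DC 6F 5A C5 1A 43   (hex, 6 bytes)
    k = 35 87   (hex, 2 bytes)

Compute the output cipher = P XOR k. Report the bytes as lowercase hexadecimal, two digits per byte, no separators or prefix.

The 2-byte key repeats, so the effective keystream is 35 87 35 87 35 87.
byte 0: 220 ⊕  53 = 233
byte 1: 111 ⊕ 135 = 232
byte 2:  90 ⊕  53 = 111
byte 3: 197 ⊕ 135 =  66
byte 4:  26 ⊕  53 =  47
byte 5:  67 ⊕ 135 = 196

e9e86f422fc4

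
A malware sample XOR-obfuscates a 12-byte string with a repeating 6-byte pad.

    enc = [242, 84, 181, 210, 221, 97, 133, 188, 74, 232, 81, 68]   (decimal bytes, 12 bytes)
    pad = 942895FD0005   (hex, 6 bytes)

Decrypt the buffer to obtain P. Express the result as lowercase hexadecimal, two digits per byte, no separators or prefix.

667c202fdd641194df155141

The 6-byte key repeats, so the effective keystream is 94 28 95 fd 00 05 94 28 95 fd 00 05.
byte 0: 242 xor 148 = 102
byte 1:  84 xor  40 = 124
byte 2: 181 xor 149 =  32
byte 3: 210 xor 253 =  47
byte 4: 221 xor   0 = 221
byte 5:  97 xor   5 = 100
byte 6: 133 xor 148 =  17
byte 7: 188 xor  40 = 148
byte 8:  74 xor 149 = 223
byte 9: 232 xor 253 =  21
byte 10:  81 xor   0 =  81
byte 11:  68 xor   5 =  65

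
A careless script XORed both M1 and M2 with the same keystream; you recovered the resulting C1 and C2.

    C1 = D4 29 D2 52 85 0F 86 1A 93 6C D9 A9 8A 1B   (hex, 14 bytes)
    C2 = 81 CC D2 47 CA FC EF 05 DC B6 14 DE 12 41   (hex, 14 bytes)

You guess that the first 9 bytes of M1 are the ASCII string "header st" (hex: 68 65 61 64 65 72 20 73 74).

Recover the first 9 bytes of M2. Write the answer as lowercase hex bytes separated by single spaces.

3d 80 61 71 2a 81 49 6c 3b

First, C1 ⊕ C2 = (M1 ⊕ K) ⊕ (M2 ⊕ K) = M1 ⊕ M2, so the key drops out. Then M2 = (M1 ⊕ M2) ⊕ M1 over the first 9 bytes.
byte 0: (d4 xor 81) xor 68 = 55 xor 68 = 3d
byte 1: (29 xor cc) xor 65 = e5 xor 65 = 80
byte 2: (d2 xor d2) xor 61 = 00 xor 61 = 61
byte 3: (52 xor 47) xor 64 = 15 xor 64 = 71
byte 4: (85 xor ca) xor 65 = 4f xor 65 = 2a
byte 5: (0f xor fc) xor 72 = f3 xor 72 = 81
byte 6: (86 xor ef) xor 20 = 69 xor 20 = 49
byte 7: (1a xor 05) xor 73 = 1f xor 73 = 6c
byte 8: (93 xor dc) xor 74 = 4f xor 74 = 3b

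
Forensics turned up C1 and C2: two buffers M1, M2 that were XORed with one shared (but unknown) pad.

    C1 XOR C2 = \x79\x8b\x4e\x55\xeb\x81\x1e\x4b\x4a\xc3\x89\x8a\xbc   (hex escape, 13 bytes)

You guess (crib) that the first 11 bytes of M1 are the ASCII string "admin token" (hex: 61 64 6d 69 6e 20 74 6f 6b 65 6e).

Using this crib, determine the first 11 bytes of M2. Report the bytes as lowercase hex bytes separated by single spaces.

Since C1 ⊕ C2 = M1 ⊕ M2, XORing with the guessed M1 bytes yields the corresponding M2 bytes: M2 = (C1 ⊕ C2) ⊕ M1.
79 XOR 61 = 18
8b XOR 64 = ef
4e XOR 6d = 23
55 XOR 69 = 3c
eb XOR 6e = 85
81 XOR 20 = a1
1e XOR 74 = 6a
4b XOR 6f = 24
4a XOR 6b = 21
c3 XOR 65 = a6
89 XOR 6e = e7

18 ef 23 3c 85 a1 6a 24 21 a6 e7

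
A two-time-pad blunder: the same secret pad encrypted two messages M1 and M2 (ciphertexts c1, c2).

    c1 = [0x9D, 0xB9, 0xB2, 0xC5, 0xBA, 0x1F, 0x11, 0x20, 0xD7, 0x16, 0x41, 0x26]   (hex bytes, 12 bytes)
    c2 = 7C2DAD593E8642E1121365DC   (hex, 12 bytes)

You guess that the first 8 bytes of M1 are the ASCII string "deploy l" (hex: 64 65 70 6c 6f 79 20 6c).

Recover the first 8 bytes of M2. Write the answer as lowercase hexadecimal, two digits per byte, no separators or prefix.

First, c1 ⊕ c2 = (M1 ⊕ K) ⊕ (M2 ⊕ K) = M1 ⊕ M2, so the key drops out. Then M2 = (M1 ⊕ M2) ⊕ M1 over the first 8 bytes.
byte 0: (9d xor 7c) xor 64 = e1 xor 64 = 85
byte 1: (b9 xor 2d) xor 65 = 94 xor 65 = f1
byte 2: (b2 xor ad) xor 70 = 1f xor 70 = 6f
byte 3: (c5 xor 59) xor 6c = 9c xor 6c = f0
byte 4: (ba xor 3e) xor 6f = 84 xor 6f = eb
byte 5: (1f xor 86) xor 79 = 99 xor 79 = e0
byte 6: (11 xor 42) xor 20 = 53 xor 20 = 73
byte 7: (20 xor e1) xor 6c = c1 xor 6c = ad

85f16ff0ebe073ad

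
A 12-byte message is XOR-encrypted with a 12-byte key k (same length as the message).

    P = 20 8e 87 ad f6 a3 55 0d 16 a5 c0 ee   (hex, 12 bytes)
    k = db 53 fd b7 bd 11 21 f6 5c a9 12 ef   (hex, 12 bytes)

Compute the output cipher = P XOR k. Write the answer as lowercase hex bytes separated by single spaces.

byte 0: 20 xor db = fb
byte 1: 8e xor 53 = dd
byte 2: 87 xor fd = 7a
byte 3: ad xor b7 = 1a
byte 4: f6 xor bd = 4b
byte 5: a3 xor 11 = b2
byte 6: 55 xor 21 = 74
byte 7: 0d xor f6 = fb
byte 8: 16 xor 5c = 4a
byte 9: a5 xor a9 = 0c
byte 10: c0 xor 12 = d2
byte 11: ee xor ef = 01

fb dd 7a 1a 4b b2 74 fb 4a 0c d2 01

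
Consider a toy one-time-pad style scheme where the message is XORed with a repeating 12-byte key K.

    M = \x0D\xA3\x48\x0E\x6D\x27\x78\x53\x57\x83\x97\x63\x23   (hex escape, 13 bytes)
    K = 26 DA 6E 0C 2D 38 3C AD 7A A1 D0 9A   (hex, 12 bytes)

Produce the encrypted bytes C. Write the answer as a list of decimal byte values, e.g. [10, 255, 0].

The 12-byte key repeats, so the effective keystream is 26 da 6e 0c 2d 38 3c ad 7a a1 d0 9a 26.
byte 0:  13 ^  38 =  43
byte 1: 163 ^ 218 = 121
byte 2:  72 ^ 110 =  38
byte 3:  14 ^  12 =   2
byte 4: 109 ^  45 =  64
byte 5:  39 ^  56 =  31
byte 6: 120 ^  60 =  68
byte 7:  83 ^ 173 = 254
byte 8:  87 ^ 122 =  45
byte 9: 131 ^ 161 =  34
byte 10: 151 ^ 208 =  71
byte 11:  99 ^ 154 = 249
byte 12:  35 ^  38 =   5

[43, 121, 38, 2, 64, 31, 68, 254, 45, 34, 71, 249, 5]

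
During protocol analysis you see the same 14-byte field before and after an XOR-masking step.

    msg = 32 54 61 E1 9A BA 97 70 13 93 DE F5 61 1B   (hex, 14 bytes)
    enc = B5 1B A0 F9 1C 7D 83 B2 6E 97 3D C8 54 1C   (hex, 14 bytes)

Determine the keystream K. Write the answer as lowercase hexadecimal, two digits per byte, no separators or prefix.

874fc11886c714c27d04e33d3507

Since enc = msg ⊕ K, XORing both sides with msg gives K = msg ⊕ enc.
00110010 ^ 10110101 = 10000111
01010100 ^ 00011011 = 01001111
01100001 ^ 10100000 = 11000001
11100001 ^ 11111001 = 00011000
10011010 ^ 00011100 = 10000110
10111010 ^ 01111101 = 11000111
10010111 ^ 10000011 = 00010100
01110000 ^ 10110010 = 11000010
00010011 ^ 01101110 = 01111101
10010011 ^ 10010111 = 00000100
11011110 ^ 00111101 = 11100011
11110101 ^ 11001000 = 00111101
01100001 ^ 01010100 = 00110101
00011011 ^ 00011100 = 00000111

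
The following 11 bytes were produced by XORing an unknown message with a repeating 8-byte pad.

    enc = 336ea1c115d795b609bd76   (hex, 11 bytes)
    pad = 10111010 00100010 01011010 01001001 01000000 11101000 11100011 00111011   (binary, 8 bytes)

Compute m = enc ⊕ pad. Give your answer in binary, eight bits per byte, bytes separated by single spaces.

The 8-byte key repeats, so the effective keystream is ba 22 5a 49 40 e8 e3 3b ba 22 5a.
byte 0:  51 xor 186 = 137
byte 1: 110 xor  34 =  76
byte 2: 161 xor  90 = 251
byte 3: 193 xor  73 = 136
byte 4:  21 xor  64 =  85
byte 5: 215 xor 232 =  63
byte 6: 149 xor 227 = 118
byte 7: 182 xor  59 = 141
byte 8:   9 xor 186 = 179
byte 9: 189 xor  34 = 159
byte 10: 118 xor  90 =  44

10001001 01001100 11111011 10001000 01010101 00111111 01110110 10001101 10110011 10011111 00101100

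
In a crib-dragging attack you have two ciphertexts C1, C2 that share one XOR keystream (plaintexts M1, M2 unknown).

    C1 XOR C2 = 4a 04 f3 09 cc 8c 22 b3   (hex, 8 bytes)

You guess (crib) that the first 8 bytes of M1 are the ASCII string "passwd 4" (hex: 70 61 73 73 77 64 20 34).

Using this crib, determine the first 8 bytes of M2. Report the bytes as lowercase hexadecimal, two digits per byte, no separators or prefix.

Since C1 ⊕ C2 = M1 ⊕ M2, XORing with the guessed M1 bytes yields the corresponding M2 bytes: M2 = (C1 ⊕ C2) ⊕ M1.
 74 XOR 112 =  58
  4 XOR  97 = 101
243 XOR 115 = 128
  9 XOR 115 = 122
204 XOR 119 = 187
140 XOR 100 = 232
 34 XOR  32 =   2
179 XOR  52 = 135

3a65807abbe80287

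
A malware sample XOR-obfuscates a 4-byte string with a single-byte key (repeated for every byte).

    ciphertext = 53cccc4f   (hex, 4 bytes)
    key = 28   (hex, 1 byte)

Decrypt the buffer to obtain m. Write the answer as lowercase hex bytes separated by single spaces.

7b e4 e4 67

The 1-byte key repeats, so the effective keystream is 28 28 28 28.
byte 0: 01010011 ⊕ 00101000 = 01111011
byte 1: 11001100 ⊕ 00101000 = 11100100
byte 2: 11001100 ⊕ 00101000 = 11100100
byte 3: 01001111 ⊕ 00101000 = 01100111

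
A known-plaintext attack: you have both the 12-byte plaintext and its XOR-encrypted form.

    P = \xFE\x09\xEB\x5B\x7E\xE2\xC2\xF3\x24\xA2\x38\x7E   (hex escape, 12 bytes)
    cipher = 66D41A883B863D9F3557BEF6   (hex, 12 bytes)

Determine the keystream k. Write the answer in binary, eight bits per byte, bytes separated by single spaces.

Since cipher = P ⊕ k, XORing both sides with P gives k = P ⊕ cipher.
fe ⊕ 66 = 98
09 ⊕ d4 = dd
eb ⊕ 1a = f1
5b ⊕ 88 = d3
7e ⊕ 3b = 45
e2 ⊕ 86 = 64
c2 ⊕ 3d = ff
f3 ⊕ 9f = 6c
24 ⊕ 35 = 11
a2 ⊕ 57 = f5
38 ⊕ be = 86
7e ⊕ f6 = 88

10011000 11011101 11110001 11010011 01000101 01100100 11111111 01101100 00010001 11110101 10000110 10001000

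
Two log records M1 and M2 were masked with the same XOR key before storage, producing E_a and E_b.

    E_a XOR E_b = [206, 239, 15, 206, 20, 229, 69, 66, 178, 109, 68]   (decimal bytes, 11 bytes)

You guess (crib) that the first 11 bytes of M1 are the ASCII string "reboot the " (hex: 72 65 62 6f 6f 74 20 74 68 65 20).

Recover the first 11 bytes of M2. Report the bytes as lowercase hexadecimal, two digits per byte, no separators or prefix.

bc8a6da17b916536da0864

Since E_a ⊕ E_b = M1 ⊕ M2, XORing with the guessed M1 bytes yields the corresponding M2 bytes: M2 = (E_a ⊕ E_b) ⊕ M1.
ce xor 72 = bc
ef xor 65 = 8a
0f xor 62 = 6d
ce xor 6f = a1
14 xor 6f = 7b
e5 xor 74 = 91
45 xor 20 = 65
42 xor 74 = 36
b2 xor 68 = da
6d xor 65 = 08
44 xor 20 = 64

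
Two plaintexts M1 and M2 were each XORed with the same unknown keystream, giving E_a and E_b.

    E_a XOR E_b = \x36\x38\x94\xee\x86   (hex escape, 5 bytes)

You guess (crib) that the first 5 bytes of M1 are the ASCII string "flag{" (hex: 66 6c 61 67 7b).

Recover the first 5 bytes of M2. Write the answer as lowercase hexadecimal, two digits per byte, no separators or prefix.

Since E_a ⊕ E_b = M1 ⊕ M2, XORing with the guessed M1 bytes yields the corresponding M2 bytes: M2 = (E_a ⊕ E_b) ⊕ M1.
00110110 XOR 01100110 = 01010000
00111000 XOR 01101100 = 01010100
10010100 XOR 01100001 = 11110101
11101110 XOR 01100111 = 10001001
10000110 XOR 01111011 = 11111101

5054f589fd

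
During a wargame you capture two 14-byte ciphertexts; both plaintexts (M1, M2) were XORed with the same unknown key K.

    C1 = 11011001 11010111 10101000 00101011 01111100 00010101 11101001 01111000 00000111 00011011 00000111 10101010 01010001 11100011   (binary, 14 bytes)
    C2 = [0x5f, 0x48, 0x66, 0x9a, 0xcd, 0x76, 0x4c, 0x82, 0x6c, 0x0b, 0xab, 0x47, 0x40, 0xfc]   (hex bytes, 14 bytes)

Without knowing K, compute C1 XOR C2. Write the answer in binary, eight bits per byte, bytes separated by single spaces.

10000110 10011111 11001110 10110001 10110001 01100011 10100101 11111010 01101011 00010000 10101100 11101101 00010001 00011111

C1 ⊕ C2 = (M1 ⊕ K) ⊕ (M2 ⊕ K) = M1 ⊕ M2 — the shared key cancels under XOR.
217 XOR  95 = 134
215 XOR  72 = 159
168 XOR 102 = 206
 43 XOR 154 = 177
124 XOR 205 = 177
 21 XOR 118 =  99
233 XOR  76 = 165
120 XOR 130 = 250
  7 XOR 108 = 107
 27 XOR  11 =  16
  7 XOR 171 = 172
170 XOR  71 = 237
 81 XOR  64 =  17
227 XOR 252 =  31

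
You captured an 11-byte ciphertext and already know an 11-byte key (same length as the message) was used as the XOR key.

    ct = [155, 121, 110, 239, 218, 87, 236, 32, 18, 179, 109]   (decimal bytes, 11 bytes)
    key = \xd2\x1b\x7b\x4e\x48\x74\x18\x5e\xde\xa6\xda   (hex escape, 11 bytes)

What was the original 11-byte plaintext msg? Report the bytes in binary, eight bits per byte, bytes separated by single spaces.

byte 0: 9b ^ d2 = 49
byte 1: 79 ^ 1b = 62
byte 2: 6e ^ 7b = 15
byte 3: ef ^ 4e = a1
byte 4: da ^ 48 = 92
byte 5: 57 ^ 74 = 23
byte 6: ec ^ 18 = f4
byte 7: 20 ^ 5e = 7e
byte 8: 12 ^ de = cc
byte 9: b3 ^ a6 = 15
byte 10: 6d ^ da = b7

01001001 01100010 00010101 10100001 10010010 00100011 11110100 01111110 11001100 00010101 10110111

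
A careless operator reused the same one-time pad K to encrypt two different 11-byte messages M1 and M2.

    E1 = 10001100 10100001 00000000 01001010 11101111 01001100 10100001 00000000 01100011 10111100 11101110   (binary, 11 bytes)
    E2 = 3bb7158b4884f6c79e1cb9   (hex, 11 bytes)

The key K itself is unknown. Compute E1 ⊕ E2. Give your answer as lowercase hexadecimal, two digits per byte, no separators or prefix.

E1 ⊕ E2 = (M1 ⊕ K) ⊕ (M2 ⊕ K) = M1 ⊕ M2 — the shared key cancels under XOR.
8c ⊕ 3b = b7
a1 ⊕ b7 = 16
00 ⊕ 15 = 15
4a ⊕ 8b = c1
ef ⊕ 48 = a7
4c ⊕ 84 = c8
a1 ⊕ f6 = 57
00 ⊕ c7 = c7
63 ⊕ 9e = fd
bc ⊕ 1c = a0
ee ⊕ b9 = 57

b71615c1a7c857c7fda057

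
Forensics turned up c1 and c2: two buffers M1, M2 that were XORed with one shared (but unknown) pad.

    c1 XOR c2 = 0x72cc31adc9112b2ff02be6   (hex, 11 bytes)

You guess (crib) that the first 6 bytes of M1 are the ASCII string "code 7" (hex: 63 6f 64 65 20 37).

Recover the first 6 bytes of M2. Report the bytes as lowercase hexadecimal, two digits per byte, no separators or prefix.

11a355c8e926

Since c1 ⊕ c2 = M1 ⊕ M2, XORing with the guessed M1 bytes yields the corresponding M2 bytes: M2 = (c1 ⊕ c2) ⊕ M1.
byte 0: 114 ⊕  99 =  17
byte 1: 204 ⊕ 111 = 163
byte 2:  49 ⊕ 100 =  85
byte 3: 173 ⊕ 101 = 200
byte 4: 201 ⊕  32 = 233
byte 5:  17 ⊕  55 =  38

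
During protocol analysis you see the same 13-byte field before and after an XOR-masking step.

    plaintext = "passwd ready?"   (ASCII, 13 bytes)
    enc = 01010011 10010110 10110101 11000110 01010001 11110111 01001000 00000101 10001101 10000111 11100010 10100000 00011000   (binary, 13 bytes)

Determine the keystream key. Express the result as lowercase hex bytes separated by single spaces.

Since enc = plaintext ⊕ key, XORing both sides with plaintext gives key = plaintext ⊕ enc.
70 XOR 53 = 23
61 XOR 96 = f7
73 XOR b5 = c6
73 XOR c6 = b5
77 XOR 51 = 26
64 XOR f7 = 93
20 XOR 48 = 68
72 XOR 05 = 77
65 XOR 8d = e8
61 XOR 87 = e6
64 XOR e2 = 86
79 XOR a0 = d9
3f XOR 18 = 27

23 f7 c6 b5 26 93 68 77 e8 e6 86 d9 27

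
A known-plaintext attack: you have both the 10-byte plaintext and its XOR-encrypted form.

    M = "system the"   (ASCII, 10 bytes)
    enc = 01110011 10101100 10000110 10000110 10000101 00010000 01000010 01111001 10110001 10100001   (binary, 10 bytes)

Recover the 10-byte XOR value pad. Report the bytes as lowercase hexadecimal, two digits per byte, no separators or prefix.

Since enc = M ⊕ pad, XORing both sides with M gives pad = M ⊕ enc.
byte 0: 01110011 ^ 01110011 = 00000000
byte 1: 01111001 ^ 10101100 = 11010101
byte 2: 01110011 ^ 10000110 = 11110101
byte 3: 01110100 ^ 10000110 = 11110010
byte 4: 01100101 ^ 10000101 = 11100000
byte 5: 01101101 ^ 00010000 = 01111101
byte 6: 00100000 ^ 01000010 = 01100010
byte 7: 01110100 ^ 01111001 = 00001101
byte 8: 01101000 ^ 10110001 = 11011001
byte 9: 01100101 ^ 10100001 = 11000100

00d5f5f2e07d620dd9c4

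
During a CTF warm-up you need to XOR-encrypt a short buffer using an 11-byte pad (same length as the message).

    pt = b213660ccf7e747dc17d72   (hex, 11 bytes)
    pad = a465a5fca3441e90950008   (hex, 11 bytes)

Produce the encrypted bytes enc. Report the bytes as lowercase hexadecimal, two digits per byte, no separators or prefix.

byte 0: 10110010 ^ 10100100 = 00010110
byte 1: 00010011 ^ 01100101 = 01110110
byte 2: 01100110 ^ 10100101 = 11000011
byte 3: 00001100 ^ 11111100 = 11110000
byte 4: 11001111 ^ 10100011 = 01101100
byte 5: 01111110 ^ 01000100 = 00111010
byte 6: 01110100 ^ 00011110 = 01101010
byte 7: 01111101 ^ 10010000 = 11101101
byte 8: 11000001 ^ 10010101 = 01010100
byte 9: 01111101 ^ 00000000 = 01111101
byte 10: 01110010 ^ 00001000 = 01111010

1676c3f06c3a6aed547d7a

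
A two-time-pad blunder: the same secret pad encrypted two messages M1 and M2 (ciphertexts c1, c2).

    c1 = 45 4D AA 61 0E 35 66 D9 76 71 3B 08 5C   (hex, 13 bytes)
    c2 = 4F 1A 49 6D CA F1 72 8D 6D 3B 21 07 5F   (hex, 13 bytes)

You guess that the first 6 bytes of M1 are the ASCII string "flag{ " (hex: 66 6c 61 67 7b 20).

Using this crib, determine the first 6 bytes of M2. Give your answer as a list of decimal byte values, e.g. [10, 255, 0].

First, c1 ⊕ c2 = (M1 ⊕ K) ⊕ (M2 ⊕ K) = M1 ⊕ M2, so the key drops out. Then M2 = (M1 ⊕ M2) ⊕ M1 over the first 6 bytes.
byte 0: (45 xor 4f) xor 66 = 0a xor 66 = 6c
byte 1: (4d xor 1a) xor 6c = 57 xor 6c = 3b
byte 2: (aa xor 49) xor 61 = e3 xor 61 = 82
byte 3: (61 xor 6d) xor 67 = 0c xor 67 = 6b
byte 4: (0e xor ca) xor 7b = c4 xor 7b = bf
byte 5: (35 xor f1) xor 20 = c4 xor 20 = e4

[108, 59, 130, 107, 191, 228]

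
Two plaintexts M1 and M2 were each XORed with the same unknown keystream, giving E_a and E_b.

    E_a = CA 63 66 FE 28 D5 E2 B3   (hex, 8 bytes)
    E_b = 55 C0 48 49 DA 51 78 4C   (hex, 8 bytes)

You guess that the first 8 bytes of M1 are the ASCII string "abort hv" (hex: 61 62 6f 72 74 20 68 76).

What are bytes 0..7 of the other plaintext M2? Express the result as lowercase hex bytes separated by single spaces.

fe c1 41 c5 86 a4 f2 89

First, E_a ⊕ E_b = (M1 ⊕ K) ⊕ (M2 ⊕ K) = M1 ⊕ M2, so the key drops out. Then M2 = (M1 ⊕ M2) ⊕ M1 over the first 8 bytes.
byte 0: (ca ^ 55) ^ 61 = 9f ^ 61 = fe
byte 1: (63 ^ c0) ^ 62 = a3 ^ 62 = c1
byte 2: (66 ^ 48) ^ 6f = 2e ^ 6f = 41
byte 3: (fe ^ 49) ^ 72 = b7 ^ 72 = c5
byte 4: (28 ^ da) ^ 74 = f2 ^ 74 = 86
byte 5: (d5 ^ 51) ^ 20 = 84 ^ 20 = a4
byte 6: (e2 ^ 78) ^ 68 = 9a ^ 68 = f2
byte 7: (b3 ^ 4c) ^ 76 = ff ^ 76 = 89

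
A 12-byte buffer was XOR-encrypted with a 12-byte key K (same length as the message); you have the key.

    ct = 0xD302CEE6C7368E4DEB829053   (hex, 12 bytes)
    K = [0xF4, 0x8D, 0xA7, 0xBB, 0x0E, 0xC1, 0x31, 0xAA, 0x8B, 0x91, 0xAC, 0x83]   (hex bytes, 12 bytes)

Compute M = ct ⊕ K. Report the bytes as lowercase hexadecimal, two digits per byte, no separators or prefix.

278f695dc9f7bfe760133cd0

byte 0: d3 xor f4 = 27
byte 1: 02 xor 8d = 8f
byte 2: ce xor a7 = 69
byte 3: e6 xor bb = 5d
byte 4: c7 xor 0e = c9
byte 5: 36 xor c1 = f7
byte 6: 8e xor 31 = bf
byte 7: 4d xor aa = e7
byte 8: eb xor 8b = 60
byte 9: 82 xor 91 = 13
byte 10: 90 xor ac = 3c
byte 11: 53 xor 83 = d0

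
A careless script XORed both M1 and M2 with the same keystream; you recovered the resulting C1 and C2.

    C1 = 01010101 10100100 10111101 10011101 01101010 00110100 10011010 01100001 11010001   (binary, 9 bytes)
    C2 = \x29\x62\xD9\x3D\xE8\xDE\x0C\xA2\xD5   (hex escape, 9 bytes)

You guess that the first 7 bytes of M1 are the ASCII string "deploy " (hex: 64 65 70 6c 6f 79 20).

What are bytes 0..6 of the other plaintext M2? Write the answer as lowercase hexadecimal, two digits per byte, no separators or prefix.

18a314cced93b6

First, C1 ⊕ C2 = (M1 ⊕ K) ⊕ (M2 ⊕ K) = M1 ⊕ M2, so the key drops out. Then M2 = (M1 ⊕ M2) ⊕ M1 over the first 7 bytes.
byte 0: (55 ^ 29) ^ 64 = 7c ^ 64 = 18
byte 1: (a4 ^ 62) ^ 65 = c6 ^ 65 = a3
byte 2: (bd ^ d9) ^ 70 = 64 ^ 70 = 14
byte 3: (9d ^ 3d) ^ 6c = a0 ^ 6c = cc
byte 4: (6a ^ e8) ^ 6f = 82 ^ 6f = ed
byte 5: (34 ^ de) ^ 79 = ea ^ 79 = 93
byte 6: (9a ^ 0c) ^ 20 = 96 ^ 20 = b6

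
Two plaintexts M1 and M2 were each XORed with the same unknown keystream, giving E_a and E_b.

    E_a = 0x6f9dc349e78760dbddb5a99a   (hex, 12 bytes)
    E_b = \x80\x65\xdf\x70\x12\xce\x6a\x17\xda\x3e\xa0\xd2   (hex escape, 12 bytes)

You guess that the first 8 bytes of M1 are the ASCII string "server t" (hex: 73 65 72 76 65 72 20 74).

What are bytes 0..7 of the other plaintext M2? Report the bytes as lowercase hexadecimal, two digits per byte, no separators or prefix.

First, E_a ⊕ E_b = (M1 ⊕ K) ⊕ (M2 ⊕ K) = M1 ⊕ M2, so the key drops out. Then M2 = (M1 ⊕ M2) ⊕ M1 over the first 8 bytes.
byte 0: (6f ⊕ 80) ⊕ 73 = ef ⊕ 73 = 9c
byte 1: (9d ⊕ 65) ⊕ 65 = f8 ⊕ 65 = 9d
byte 2: (c3 ⊕ df) ⊕ 72 = 1c ⊕ 72 = 6e
byte 3: (49 ⊕ 70) ⊕ 76 = 39 ⊕ 76 = 4f
byte 4: (e7 ⊕ 12) ⊕ 65 = f5 ⊕ 65 = 90
byte 5: (87 ⊕ ce) ⊕ 72 = 49 ⊕ 72 = 3b
byte 6: (60 ⊕ 6a) ⊕ 20 = 0a ⊕ 20 = 2a
byte 7: (db ⊕ 17) ⊕ 74 = cc ⊕ 74 = b8

9c9d6e4f903b2ab8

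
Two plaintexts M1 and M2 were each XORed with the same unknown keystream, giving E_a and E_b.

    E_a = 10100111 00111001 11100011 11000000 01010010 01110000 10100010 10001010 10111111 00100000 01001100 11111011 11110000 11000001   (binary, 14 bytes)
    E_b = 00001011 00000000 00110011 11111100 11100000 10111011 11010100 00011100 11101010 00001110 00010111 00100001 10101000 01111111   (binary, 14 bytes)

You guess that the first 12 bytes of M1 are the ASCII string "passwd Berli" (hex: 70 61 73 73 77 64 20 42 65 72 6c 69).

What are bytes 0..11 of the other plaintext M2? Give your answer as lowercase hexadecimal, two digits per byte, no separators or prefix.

dc58a34fc5af56d4305c37b3

First, E_a ⊕ E_b = (M1 ⊕ K) ⊕ (M2 ⊕ K) = M1 ⊕ M2, so the key drops out. Then M2 = (M1 ⊕ M2) ⊕ M1 over the first 12 bytes.
byte 0: (a7 ^ 0b) ^ 70 = ac ^ 70 = dc
byte 1: (39 ^ 00) ^ 61 = 39 ^ 61 = 58
byte 2: (e3 ^ 33) ^ 73 = d0 ^ 73 = a3
byte 3: (c0 ^ fc) ^ 73 = 3c ^ 73 = 4f
byte 4: (52 ^ e0) ^ 77 = b2 ^ 77 = c5
byte 5: (70 ^ bb) ^ 64 = cb ^ 64 = af
byte 6: (a2 ^ d4) ^ 20 = 76 ^ 20 = 56
byte 7: (8a ^ 1c) ^ 42 = 96 ^ 42 = d4
byte 8: (bf ^ ea) ^ 65 = 55 ^ 65 = 30
byte 9: (20 ^ 0e) ^ 72 = 2e ^ 72 = 5c
byte 10: (4c ^ 17) ^ 6c = 5b ^ 6c = 37
byte 11: (fb ^ 21) ^ 69 = da ^ 69 = b3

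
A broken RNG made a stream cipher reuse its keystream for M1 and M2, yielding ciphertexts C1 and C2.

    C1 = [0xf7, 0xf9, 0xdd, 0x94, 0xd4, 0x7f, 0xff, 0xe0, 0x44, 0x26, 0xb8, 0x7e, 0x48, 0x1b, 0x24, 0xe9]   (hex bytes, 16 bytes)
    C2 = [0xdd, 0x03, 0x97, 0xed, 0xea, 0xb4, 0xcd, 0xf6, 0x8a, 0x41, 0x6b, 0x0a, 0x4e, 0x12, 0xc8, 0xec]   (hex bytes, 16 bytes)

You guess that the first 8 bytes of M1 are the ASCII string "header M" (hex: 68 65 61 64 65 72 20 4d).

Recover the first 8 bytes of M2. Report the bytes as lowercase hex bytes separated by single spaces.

First, C1 ⊕ C2 = (M1 ⊕ K) ⊕ (M2 ⊕ K) = M1 ⊕ M2, so the key drops out. Then M2 = (M1 ⊕ M2) ⊕ M1 over the first 8 bytes.
byte 0: (f7 xor dd) xor 68 = 2a xor 68 = 42
byte 1: (f9 xor 03) xor 65 = fa xor 65 = 9f
byte 2: (dd xor 97) xor 61 = 4a xor 61 = 2b
byte 3: (94 xor ed) xor 64 = 79 xor 64 = 1d
byte 4: (d4 xor ea) xor 65 = 3e xor 65 = 5b
byte 5: (7f xor b4) xor 72 = cb xor 72 = b9
byte 6: (ff xor cd) xor 20 = 32 xor 20 = 12
byte 7: (e0 xor f6) xor 4d = 16 xor 4d = 5b

42 9f 2b 1d 5b b9 12 5b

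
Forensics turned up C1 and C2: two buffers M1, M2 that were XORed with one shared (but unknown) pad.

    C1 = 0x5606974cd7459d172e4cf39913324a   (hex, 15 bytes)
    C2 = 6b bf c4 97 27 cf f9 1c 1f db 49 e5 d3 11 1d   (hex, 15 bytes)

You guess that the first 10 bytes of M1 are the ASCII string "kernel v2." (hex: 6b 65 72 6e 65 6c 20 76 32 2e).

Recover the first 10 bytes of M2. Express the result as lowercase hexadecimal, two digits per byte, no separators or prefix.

56dc21b595e6447d03b9

First, C1 ⊕ C2 = (M1 ⊕ K) ⊕ (M2 ⊕ K) = M1 ⊕ M2, so the key drops out. Then M2 = (M1 ⊕ M2) ⊕ M1 over the first 10 bytes.
byte 0: (56 XOR 6b) XOR 6b = 3d XOR 6b = 56
byte 1: (06 XOR bf) XOR 65 = b9 XOR 65 = dc
byte 2: (97 XOR c4) XOR 72 = 53 XOR 72 = 21
byte 3: (4c XOR 97) XOR 6e = db XOR 6e = b5
byte 4: (d7 XOR 27) XOR 65 = f0 XOR 65 = 95
byte 5: (45 XOR cf) XOR 6c = 8a XOR 6c = e6
byte 6: (9d XOR f9) XOR 20 = 64 XOR 20 = 44
byte 7: (17 XOR 1c) XOR 76 = 0b XOR 76 = 7d
byte 8: (2e XOR 1f) XOR 32 = 31 XOR 32 = 03
byte 9: (4c XOR db) XOR 2e = 97 XOR 2e = b9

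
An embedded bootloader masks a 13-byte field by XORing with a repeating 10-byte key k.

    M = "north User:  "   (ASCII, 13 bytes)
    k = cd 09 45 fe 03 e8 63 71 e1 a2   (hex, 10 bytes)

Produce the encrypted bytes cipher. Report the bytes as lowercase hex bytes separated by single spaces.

a3 66 37 8a 6b c8 36 02 84 d0 f7 29 65

The 10-byte key repeats, so the effective keystream is cd 09 45 fe 03 e8 63 71 e1 a2 cd 09 45.
byte 0: 6e xor cd = a3
byte 1: 6f xor 09 = 66
byte 2: 72 xor 45 = 37
byte 3: 74 xor fe = 8a
byte 4: 68 xor 03 = 6b
byte 5: 20 xor e8 = c8
byte 6: 55 xor 63 = 36
byte 7: 73 xor 71 = 02
byte 8: 65 xor e1 = 84
byte 9: 72 xor a2 = d0
byte 10: 3a xor cd = f7
byte 11: 20 xor 09 = 29
byte 12: 20 xor 45 = 65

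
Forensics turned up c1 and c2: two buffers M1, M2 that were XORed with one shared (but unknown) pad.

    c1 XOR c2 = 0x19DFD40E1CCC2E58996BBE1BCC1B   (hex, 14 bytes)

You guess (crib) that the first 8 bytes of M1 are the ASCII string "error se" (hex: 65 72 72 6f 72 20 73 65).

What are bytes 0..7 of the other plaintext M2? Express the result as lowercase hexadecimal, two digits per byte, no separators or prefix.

Since c1 ⊕ c2 = M1 ⊕ M2, XORing with the guessed M1 bytes yields the corresponding M2 bytes: M2 = (c1 ⊕ c2) ⊕ M1.
19 XOR 65 = 7c
df XOR 72 = ad
d4 XOR 72 = a6
0e XOR 6f = 61
1c XOR 72 = 6e
cc XOR 20 = ec
2e XOR 73 = 5d
58 XOR 65 = 3d

7cada6616eec5d3d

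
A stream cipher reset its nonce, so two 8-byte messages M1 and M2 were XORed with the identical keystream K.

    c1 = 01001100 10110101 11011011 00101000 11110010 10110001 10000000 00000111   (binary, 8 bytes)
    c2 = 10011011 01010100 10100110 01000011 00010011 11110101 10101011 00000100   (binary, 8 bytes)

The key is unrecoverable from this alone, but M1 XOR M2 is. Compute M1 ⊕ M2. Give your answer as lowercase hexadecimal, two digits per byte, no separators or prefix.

c1 ⊕ c2 = (M1 ⊕ K) ⊕ (M2 ⊕ K) = M1 ⊕ M2 — the shared key cancels under XOR.
byte 0: 4c ^ 9b = d7
byte 1: b5 ^ 54 = e1
byte 2: db ^ a6 = 7d
byte 3: 28 ^ 43 = 6b
byte 4: f2 ^ 13 = e1
byte 5: b1 ^ f5 = 44
byte 6: 80 ^ ab = 2b
byte 7: 07 ^ 04 = 03

d7e17d6be1442b03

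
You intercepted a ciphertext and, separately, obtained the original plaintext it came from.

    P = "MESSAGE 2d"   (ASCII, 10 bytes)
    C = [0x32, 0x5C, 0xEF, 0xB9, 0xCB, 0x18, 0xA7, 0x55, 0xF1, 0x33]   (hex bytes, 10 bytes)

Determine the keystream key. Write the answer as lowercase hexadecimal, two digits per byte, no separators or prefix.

Since C = P ⊕ key, XORing both sides with P gives key = P ⊕ C.
01001101 xor 00110010 = 01111111
01000101 xor 01011100 = 00011001
01010011 xor 11101111 = 10111100
01010011 xor 10111001 = 11101010
01000001 xor 11001011 = 10001010
01000111 xor 00011000 = 01011111
01000101 xor 10100111 = 11100010
00100000 xor 01010101 = 01110101
00110010 xor 11110001 = 11000011
01100100 xor 00110011 = 01010111

7f19bcea8a5fe275c357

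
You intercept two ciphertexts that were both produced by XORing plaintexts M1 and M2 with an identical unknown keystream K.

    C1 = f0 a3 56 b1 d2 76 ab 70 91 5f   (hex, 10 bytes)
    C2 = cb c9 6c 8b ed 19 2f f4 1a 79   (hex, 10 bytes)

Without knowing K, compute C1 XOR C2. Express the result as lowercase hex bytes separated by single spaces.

C1 ⊕ C2 = (M1 ⊕ K) ⊕ (M2 ⊕ K) = M1 ⊕ M2 — the shared key cancels under XOR.
byte 0: f0 ^ cb = 3b
byte 1: a3 ^ c9 = 6a
byte 2: 56 ^ 6c = 3a
byte 3: b1 ^ 8b = 3a
byte 4: d2 ^ ed = 3f
byte 5: 76 ^ 19 = 6f
byte 6: ab ^ 2f = 84
byte 7: 70 ^ f4 = 84
byte 8: 91 ^ 1a = 8b
byte 9: 5f ^ 79 = 26

3b 6a 3a 3a 3f 6f 84 84 8b 26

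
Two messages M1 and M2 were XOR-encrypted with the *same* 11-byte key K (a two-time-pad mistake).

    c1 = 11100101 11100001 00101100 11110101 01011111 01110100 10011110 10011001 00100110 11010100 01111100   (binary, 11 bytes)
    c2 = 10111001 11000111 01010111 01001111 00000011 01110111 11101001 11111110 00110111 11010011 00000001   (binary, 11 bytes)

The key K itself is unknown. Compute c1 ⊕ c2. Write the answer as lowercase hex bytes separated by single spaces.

c1 ⊕ c2 = (M1 ⊕ K) ⊕ (M2 ⊕ K) = M1 ⊕ M2 — the shared key cancels under XOR.
byte 0: 11100101 ^ 10111001 = 01011100
byte 1: 11100001 ^ 11000111 = 00100110
byte 2: 00101100 ^ 01010111 = 01111011
byte 3: 11110101 ^ 01001111 = 10111010
byte 4: 01011111 ^ 00000011 = 01011100
byte 5: 01110100 ^ 01110111 = 00000011
byte 6: 10011110 ^ 11101001 = 01110111
byte 7: 10011001 ^ 11111110 = 01100111
byte 8: 00100110 ^ 00110111 = 00010001
byte 9: 11010100 ^ 11010011 = 00000111
byte 10: 01111100 ^ 00000001 = 01111101

5c 26 7b ba 5c 03 77 67 11 07 7d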